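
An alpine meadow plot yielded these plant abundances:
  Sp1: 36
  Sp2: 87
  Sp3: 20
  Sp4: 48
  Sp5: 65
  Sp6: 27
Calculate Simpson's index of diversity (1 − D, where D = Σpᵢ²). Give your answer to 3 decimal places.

Total N = 36+87+20+48+65+27 = 283, so the proportions are 0.12721, 0.30742, 0.07067, 0.16961, 0.22968, 0.09541 (working shown to 5 dp, full precision carried).
D = 0.12721² + 0.30742² + 0.07067² + 0.16961² + 0.22968² + 0.09541² = 0.01618 + 0.09451 + 0.00499 + 0.02877 + 0.05275 + 0.00910 = 0.20631.
So 1 − D = 0.79369, i.e. 0.794 to 3 decimal places.

0.794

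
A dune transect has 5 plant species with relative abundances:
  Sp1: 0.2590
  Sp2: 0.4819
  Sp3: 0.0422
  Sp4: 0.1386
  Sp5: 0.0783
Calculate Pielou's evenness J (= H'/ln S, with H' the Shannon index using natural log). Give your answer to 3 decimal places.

H' = −Σ pᵢ ln pᵢ = −((-0.34989) + (-0.35180) + (-0.13358) + (-0.27390) + (-0.19945)) = 1.30861 (working shown to 5 dp, full precision carried).
With S = 5 species, ln S = 1.60944, so J = 1.30861/1.60944 = 0.81308, i.e. 0.813 to 3 decimal places.

0.813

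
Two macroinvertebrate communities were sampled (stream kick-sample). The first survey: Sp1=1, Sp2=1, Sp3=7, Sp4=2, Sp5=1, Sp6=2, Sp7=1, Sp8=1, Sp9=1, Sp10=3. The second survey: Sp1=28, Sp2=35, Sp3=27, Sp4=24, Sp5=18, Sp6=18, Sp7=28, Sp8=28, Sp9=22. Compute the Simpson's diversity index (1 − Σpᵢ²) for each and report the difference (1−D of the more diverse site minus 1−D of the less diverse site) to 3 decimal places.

The first survey: N=20, proportions 0.05, 0.05, 0.35, 0.1, 0.05, 0.1, 0.05, 0.05, 0.05, 0.15, giving 1−D = 0.82000 (working shown to 5 dp, full precision carried).
The second survey: N=228, proportions 0.12281, 0.15351, 0.11842, 0.10526, 0.07895, 0.07895, 0.12281, 0.12281, 0.09649, giving 1−D = 0.88431.
Difference = |0.82000 − 0.88431| = 0.06431, i.e. 0.064 to 3 decimal places.

0.064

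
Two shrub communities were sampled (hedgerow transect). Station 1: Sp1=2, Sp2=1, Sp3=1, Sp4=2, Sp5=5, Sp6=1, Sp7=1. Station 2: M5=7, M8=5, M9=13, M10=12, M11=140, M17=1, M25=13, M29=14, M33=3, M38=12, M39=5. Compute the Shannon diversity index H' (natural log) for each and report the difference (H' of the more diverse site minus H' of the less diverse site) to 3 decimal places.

0.264

Station 1: N=13, proportions 0.15385, 0.07692, 0.07692, 0.15385, 0.38462, 0.07692, 0.07692, giving H' = 1.73266 (working shown to 5 dp, full precision carried).
Station 2: N=225, proportions 0.03111, 0.02222, 0.05778, 0.05333, 0.62222, 0.00444, 0.05778, 0.06222, 0.01333, 0.05333, 0.02222, giving H' = 1.46892.
Difference = |1.73266 − 1.46892| = 0.26374, i.e. 0.264 to 3 decimal places.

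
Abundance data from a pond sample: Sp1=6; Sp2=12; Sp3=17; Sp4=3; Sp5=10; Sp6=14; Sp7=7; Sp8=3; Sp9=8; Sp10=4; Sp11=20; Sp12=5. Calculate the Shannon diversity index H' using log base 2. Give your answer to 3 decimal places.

3.339

Total N = 6+12+17+3+10+14+7+3+8+4+20+5 = 109, so the proportions are 0.05505, 0.11009, 0.15596, 0.02752, 0.09174, 0.12844, 0.06422, 0.02752, 0.07339, 0.0367, 0.18349, 0.04587 (working shown to 5 dp, full precision carried).
Each pᵢ log₂ pᵢ term: 0.05505×(-4.18322)=-0.23027, 0.11009×(-3.18322)=-0.35045, 0.15596×(-2.68072)=-0.41809, 0.02752×(-5.18322)=-0.14266, 0.09174×(-3.44626)=-0.31617, 0.12844×(-2.96083)=-0.38029, 0.06422×(-3.96083)=-0.25437, 0.02752×(-5.18322)=-0.14266, 0.07339×(-3.76818)=-0.27656, 0.0367×(-4.76818)=-0.17498, 0.18349×(-2.44626)=-0.44885, 0.04587×(-4.44626)=-0.20396.
Sum = -3.33930, so H' = 3.339.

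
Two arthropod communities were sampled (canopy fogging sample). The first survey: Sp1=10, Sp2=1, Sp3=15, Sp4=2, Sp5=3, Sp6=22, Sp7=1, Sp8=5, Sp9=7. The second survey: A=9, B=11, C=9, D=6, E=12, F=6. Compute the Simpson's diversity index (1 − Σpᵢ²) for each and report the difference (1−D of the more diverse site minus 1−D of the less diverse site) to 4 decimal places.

The first survey: N=66, proportions 0.151515, 0.015152, 0.227273, 0.030303, 0.045455, 0.333333, 0.015152, 0.075758, 0.106061, giving 1−D = 0.793848 (working shown to 6 dp, full precision carried).
The second survey: N=53, proportions 0.169811, 0.207547, 0.169811, 0.113208, 0.226415, 0.113208, giving 1−D = 0.822357.
Difference = |0.793848 − 0.822357| = 0.028509, i.e. 0.0285 to 4 decimal places.

0.0285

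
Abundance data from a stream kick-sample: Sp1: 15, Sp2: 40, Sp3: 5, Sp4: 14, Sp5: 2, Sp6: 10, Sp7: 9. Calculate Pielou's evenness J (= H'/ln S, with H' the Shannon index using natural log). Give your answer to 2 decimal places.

Total N = 15+40+5+14+2+10+9 = 95, so the proportions are 0.1579, 0.4211, 0.0526, 0.1474, 0.0211, 0.1053, 0.0947 (working shown to 4 dp, full precision carried).
H' = −Σ pᵢ ln pᵢ = −((-0.2914) + (-0.3642) + (-0.1550) + (-0.2822) + (-0.0813) + (-0.2370) + (-0.2233)) = 1.6343.
With S = 7 species, ln S = 1.9459, so J = 1.6343/1.9459 = 0.8399, i.e. 0.84 to 2 decimal places.

0.84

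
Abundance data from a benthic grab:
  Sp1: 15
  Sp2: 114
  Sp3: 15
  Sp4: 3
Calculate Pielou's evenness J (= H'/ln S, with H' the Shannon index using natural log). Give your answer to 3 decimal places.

Total N = 15+114+15+3 = 147, so the proportions are 0.10204, 0.77551, 0.10204, 0.02041 (working shown to 5 dp, full precision carried).
H' = −Σ pᵢ ln pᵢ = −((-0.23290) + (-0.19716) + (-0.23290) + (-0.07942)) = 0.74238.
With S = 4 species, ln S = 1.38629, so J = 0.74238/1.38629 = 0.53551, i.e. 0.536 to 3 decimal places.

0.536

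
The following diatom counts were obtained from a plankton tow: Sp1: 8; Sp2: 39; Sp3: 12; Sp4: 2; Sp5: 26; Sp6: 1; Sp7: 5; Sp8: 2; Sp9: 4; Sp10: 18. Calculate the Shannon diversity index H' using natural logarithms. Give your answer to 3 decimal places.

1.835

Total N = 8+39+12+2+26+1+5+2+4+18 = 117, so the proportions are 0.06838, 0.33333, 0.10256, 0.01709, 0.22222, 0.00855, 0.04274, 0.01709, 0.03419, 0.15385 (working shown to 5 dp, full precision carried).
Each pᵢ ln pᵢ term: 0.06838×(-2.68273)=-0.18343, 0.33333×(-1.09861)=-0.36620, 0.10256×(-2.27727)=-0.23357, 0.01709×(-4.06903)=-0.06956, 0.22222×(-1.50408)=-0.33424, 0.00855×(-4.76217)=-0.04070, 0.04274×(-3.15274)=-0.13473, 0.01709×(-4.06903)=-0.06956, 0.03419×(-3.37588)=-0.11541, 0.15385×(-1.87180)=-0.28797.
Sum = -1.83538, so H' = 1.835.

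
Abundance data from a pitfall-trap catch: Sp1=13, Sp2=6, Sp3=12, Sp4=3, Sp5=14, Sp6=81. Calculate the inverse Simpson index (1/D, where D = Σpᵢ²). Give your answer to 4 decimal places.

Total N = 13+6+12+3+14+81 = 129, so the proportions are 0.1007752, 0.0465116, 0.0930233, 0.0232558, 0.1085271, 0.627907 (working shown to 7 dp, full precision carried).
D = 0.1007752² + 0.0465116² + 0.0930233² + 0.0232558² + 0.1085271² + 0.627907² = 0.0101556 + 0.0021633 + 0.0086533 + 0.0005408 + 0.0117781 + 0.3942672 = 0.4275584.
So 1/D = 2.338862, i.e. 2.3389 to 4 decimal places.

2.3389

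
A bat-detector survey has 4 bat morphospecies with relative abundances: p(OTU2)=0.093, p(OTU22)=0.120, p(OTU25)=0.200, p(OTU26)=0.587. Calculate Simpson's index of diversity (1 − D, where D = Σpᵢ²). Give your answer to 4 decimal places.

D = 0.093² + 0.12² + 0.2² + 0.587² = 0.008649 + 0.014400 + 0.040000 + 0.344569 = 0.407618 (working shown to 6 dp, full precision carried).
So 1 − D = 0.592382, i.e. 0.5924 to 4 decimal places.

0.5924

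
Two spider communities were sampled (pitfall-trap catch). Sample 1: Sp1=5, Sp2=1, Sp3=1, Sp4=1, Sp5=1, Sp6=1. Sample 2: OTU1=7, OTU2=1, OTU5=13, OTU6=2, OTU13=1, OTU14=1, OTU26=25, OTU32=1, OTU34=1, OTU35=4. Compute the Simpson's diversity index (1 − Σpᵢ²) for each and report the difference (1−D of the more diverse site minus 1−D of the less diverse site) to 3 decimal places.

0.023

Sample 1: N=10, proportions 0.5, 0.1, 0.1, 0.1, 0.1, 0.1, giving 1−D = 0.70000 (working shown to 5 dp, full precision carried).
Sample 2: N=56, proportions 0.125, 0.01786, 0.23214, 0.03571, 0.01786, 0.01786, 0.44643, 0.01786, 0.01786, 0.07143, giving 1−D = 0.72321.
Difference = |0.70000 − 0.72321| = 0.02321, i.e. 0.023 to 3 decimal places.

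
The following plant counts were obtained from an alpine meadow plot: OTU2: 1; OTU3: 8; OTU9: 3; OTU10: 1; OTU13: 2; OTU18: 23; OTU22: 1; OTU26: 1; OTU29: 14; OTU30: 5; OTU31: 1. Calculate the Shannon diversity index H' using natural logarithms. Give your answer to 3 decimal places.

Total N = 1+8+3+1+2+23+1+1+14+5+1 = 60, so the proportions are 0.01667, 0.13333, 0.05, 0.01667, 0.03333, 0.38333, 0.01667, 0.01667, 0.23333, 0.08333, 0.01667 (working shown to 5 dp, full precision carried).
Each pᵢ ln pᵢ term: 0.01667×(-4.09434)=-0.06824, 0.13333×(-2.01490)=-0.26865, 0.05×(-2.99573)=-0.14979, 0.01667×(-4.09434)=-0.06824, 0.03333×(-3.40120)=-0.11337, 0.38333×(-0.95885)=-0.36756, 0.01667×(-4.09434)=-0.06824, 0.01667×(-4.09434)=-0.06824, 0.23333×(-1.45529)=-0.33957, 0.08333×(-2.48491)=-0.20708, 0.01667×(-4.09434)=-0.06824.
Sum = -1.78721, so H' = 1.787.

1.787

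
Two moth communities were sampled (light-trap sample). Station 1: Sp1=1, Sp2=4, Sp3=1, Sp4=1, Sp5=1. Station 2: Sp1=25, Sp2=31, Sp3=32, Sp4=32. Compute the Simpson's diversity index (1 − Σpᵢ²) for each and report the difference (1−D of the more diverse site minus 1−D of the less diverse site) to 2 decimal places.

Station 1: N=8, proportions 0.125, 0.5, 0.125, 0.125, 0.125, giving 1−D = 0.6875 (working shown to 4 dp, full precision carried).
Station 2: N=120, proportions 0.2083, 0.2583, 0.2667, 0.2667, giving 1−D = 0.7476.
Difference = |0.6875 − 0.7476| = 0.0601, i.e. 0.06 to 2 decimal places.

0.06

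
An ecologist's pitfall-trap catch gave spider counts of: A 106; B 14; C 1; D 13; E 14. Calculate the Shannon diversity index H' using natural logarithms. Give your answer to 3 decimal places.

0.933

Total N = 106+14+1+13+14 = 148, so the proportions are 0.71622, 0.09459, 0.00676, 0.08784, 0.09459 (working shown to 5 dp, full precision carried).
Each pᵢ ln pᵢ term: 0.71622×(-0.33377)=-0.23905, 0.09459×(-2.35815)=-0.22307, 0.00676×(-4.99721)=-0.03376, 0.08784×(-2.43226)=-0.21364, 0.09459×(-2.35815)=-0.22307.
Sum = -0.93260, so H' = 0.933.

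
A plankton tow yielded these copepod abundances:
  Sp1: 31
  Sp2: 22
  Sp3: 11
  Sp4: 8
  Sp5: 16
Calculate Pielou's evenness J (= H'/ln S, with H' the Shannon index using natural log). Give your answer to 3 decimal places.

0.933

Total N = 31+22+11+8+16 = 88, so the proportions are 0.35227, 0.25, 0.125, 0.09091, 0.18182 (working shown to 5 dp, full precision carried).
H' = −Σ pᵢ ln pᵢ = −((-0.36754) + (-0.34657) + (-0.25993) + (-0.21799) + (-0.30995)) = 1.50199.
With S = 5 species, ln S = 1.60944, so J = 1.50199/1.60944 = 0.93324, i.e. 0.933 to 3 decimal places.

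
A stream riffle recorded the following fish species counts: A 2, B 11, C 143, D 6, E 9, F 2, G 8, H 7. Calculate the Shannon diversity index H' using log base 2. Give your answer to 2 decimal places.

1.42

Total N = 2+11+143+6+9+2+8+7 = 188, so the proportions are 0.0106, 0.0585, 0.7606, 0.0319, 0.0479, 0.0106, 0.0426, 0.0372 (working shown to 4 dp, full precision carried).
Each pᵢ log₂ pᵢ term: 0.0106×(-6.5546)=-0.0697, 0.0585×(-4.0952)=-0.2396, 0.7606×(-0.3947)=-0.3002, 0.0319×(-4.9696)=-0.1586, 0.0479×(-4.3847)=-0.2099, 0.0106×(-6.5546)=-0.0697, 0.0426×(-4.5546)=-0.1938, 0.0372×(-4.7472)=-0.1768.
Sum = -1.4184, so H' = 1.42.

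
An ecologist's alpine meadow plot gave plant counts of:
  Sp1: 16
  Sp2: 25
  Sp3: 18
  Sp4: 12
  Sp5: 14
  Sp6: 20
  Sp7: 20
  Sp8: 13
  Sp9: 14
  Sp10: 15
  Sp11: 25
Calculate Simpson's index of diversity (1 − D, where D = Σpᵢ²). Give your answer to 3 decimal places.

0.903

Total N = 16+25+18+12+14+20+20+13+14+15+25 = 192, so the proportions are 0.08333, 0.13021, 0.09375, 0.0625, 0.07292, 0.10417, 0.10417, 0.06771, 0.07292, 0.07812, 0.13021 (working shown to 5 dp, full precision carried).
D = 0.08333² + 0.13021² + 0.09375² + 0.0625² + 0.07292² + 0.10417² + 0.10417² + 0.06771² + 0.07292² + 0.07812² + 0.13021² = 0.00694 + 0.01695 + 0.00879 + 0.00391 + 0.00532 + 0.01085 + 0.01085 + 0.00458 + 0.00532 + 0.00610 + 0.01695 = 0.09657.
So 1 − D = 0.90343, i.e. 0.903 to 3 decimal places.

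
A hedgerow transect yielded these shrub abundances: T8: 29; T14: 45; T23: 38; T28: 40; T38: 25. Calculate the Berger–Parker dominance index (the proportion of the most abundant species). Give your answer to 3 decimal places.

0.254

Total N = 29+45+38+40+25 = 177, so the proportions are 0.16384, 0.25424, 0.21469, 0.22599, 0.14124 (working shown to 5 dp, full precision carried).
The largest proportion is 0.25424, i.e. d = 0.254 to 3 decimal places.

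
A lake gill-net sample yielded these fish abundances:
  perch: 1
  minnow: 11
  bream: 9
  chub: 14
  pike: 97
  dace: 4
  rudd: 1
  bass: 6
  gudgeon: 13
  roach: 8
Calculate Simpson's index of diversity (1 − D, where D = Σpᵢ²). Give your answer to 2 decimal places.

0.62

Total N = 1+11+9+14+97+4+1+6+13+8 = 164, so the proportions are 0.0061, 0.0671, 0.0549, 0.0854, 0.5915, 0.0244, 0.0061, 0.0366, 0.0793, 0.0488 (working shown to 4 dp, full precision carried).
D = 0.0061² + 0.0671² + 0.0549² + 0.0854² + 0.5915² + 0.0244² + 0.0061² + 0.0366² + 0.0793² + 0.0488² = 0.0000 + 0.0045 + 0.0030 + 0.0073 + 0.3498 + 0.0006 + 0.0000 + 0.0013 + 0.0063 + 0.0024 = 0.3753.
So 1 − D = 0.6247, i.e. 0.62 to 2 decimal places.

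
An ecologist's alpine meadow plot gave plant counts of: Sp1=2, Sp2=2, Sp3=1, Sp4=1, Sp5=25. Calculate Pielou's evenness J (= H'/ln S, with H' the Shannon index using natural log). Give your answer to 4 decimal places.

Total N = 2+2+1+1+25 = 31, so the proportions are 0.064516, 0.064516, 0.032258, 0.032258, 0.806452 (working shown to 6 dp, full precision carried).
H' = −Σ pᵢ ln pᵢ = −((-0.176828) + (-0.176828) + (-0.110774) + (-0.110774) + (-0.173477)) = 0.748681.
With S = 5 species, ln S = 1.609438, so J = 0.748681/1.609438 = 0.465182, i.e. 0.4652 to 4 decimal places.

0.4652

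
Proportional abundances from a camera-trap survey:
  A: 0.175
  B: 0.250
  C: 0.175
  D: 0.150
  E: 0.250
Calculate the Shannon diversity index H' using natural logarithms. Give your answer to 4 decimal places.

1.5878

Each pᵢ ln pᵢ term (working shown to 6 dp, full precision carried): 0.175×(-1.742969)=-0.305020, 0.25×(-1.386294)=-0.346574, 0.175×(-1.742969)=-0.305020, 0.15×(-1.897120)=-0.284568, 0.25×(-1.386294)=-0.346574.
Sum = -1.587754, so H' = 1.5878.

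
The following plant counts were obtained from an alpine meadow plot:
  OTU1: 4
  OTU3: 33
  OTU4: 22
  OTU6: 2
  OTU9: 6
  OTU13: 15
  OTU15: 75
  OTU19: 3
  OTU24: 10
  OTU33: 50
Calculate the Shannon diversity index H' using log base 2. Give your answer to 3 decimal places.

Total N = 4+33+22+2+6+15+75+3+10+50 = 220, so the proportions are 0.01818, 0.15, 0.1, 0.00909, 0.02727, 0.06818, 0.34091, 0.01364, 0.04545, 0.22727 (working shown to 5 dp, full precision carried).
Each pᵢ log₂ pᵢ term: 0.01818×(-5.78136)=-0.10512, 0.15×(-2.73697)=-0.41054, 0.1×(-3.32193)=-0.33219, 0.00909×(-6.78136)=-0.06165, 0.02727×(-5.19640)=-0.14172, 0.06818×(-3.87447)=-0.26417, 0.34091×(-1.55254)=-0.52928, 0.01364×(-6.19640)=-0.08450, 0.04545×(-4.45943)=-0.20270, 0.22727×(-2.13750)=-0.48580.
Sum = -2.61766, so H' = 2.618.

2.618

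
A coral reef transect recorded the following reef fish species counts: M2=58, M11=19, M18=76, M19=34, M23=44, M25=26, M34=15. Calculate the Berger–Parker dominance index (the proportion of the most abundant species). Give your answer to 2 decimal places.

Total N = 58+19+76+34+44+26+15 = 272, so the proportions are 0.2132, 0.0699, 0.2794, 0.125, 0.1618, 0.0956, 0.0551 (working shown to 4 dp, full precision carried).
The largest proportion is 0.2794, i.e. d = 0.28 to 2 decimal places.

0.28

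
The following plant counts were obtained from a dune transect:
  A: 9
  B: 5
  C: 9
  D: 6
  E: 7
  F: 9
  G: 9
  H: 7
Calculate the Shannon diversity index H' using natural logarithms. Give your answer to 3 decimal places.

Total N = 9+5+9+6+7+9+9+7 = 61, so the proportions are 0.14754, 0.08197, 0.14754, 0.09836, 0.11475, 0.14754, 0.14754, 0.11475 (working shown to 5 dp, full precision carried).
Each pᵢ ln pᵢ term: 0.14754×(-1.91365)=-0.28234, 0.08197×(-2.50144)=-0.20504, 0.14754×(-1.91365)=-0.28234, 0.09836×(-2.31911)=-0.22811, 0.11475×(-2.16496)=-0.24844, 0.14754×(-1.91365)=-0.28234, 0.14754×(-1.91365)=-0.28234, 0.11475×(-2.16496)=-0.24844.
Sum = -2.05939, so H' = 2.059.

2.059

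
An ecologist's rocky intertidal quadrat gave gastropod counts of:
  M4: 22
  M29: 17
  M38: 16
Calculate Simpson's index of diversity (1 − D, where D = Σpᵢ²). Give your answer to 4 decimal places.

0.6598

Total N = 22+17+16 = 55, so the proportions are 0.4, 0.309091, 0.290909 (working shown to 6 dp, full precision carried).
D = 0.4² + 0.309091² + 0.290909² = 0.160000 + 0.095537 + 0.084628 = 0.340165.
So 1 − D = 0.659835, i.e. 0.6598 to 4 decimal places.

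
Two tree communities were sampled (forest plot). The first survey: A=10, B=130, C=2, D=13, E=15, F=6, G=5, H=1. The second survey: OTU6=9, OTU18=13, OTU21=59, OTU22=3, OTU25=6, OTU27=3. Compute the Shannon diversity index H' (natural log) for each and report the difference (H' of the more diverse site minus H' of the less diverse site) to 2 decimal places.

The first survey: N=182, proportions 0.0549, 0.7143, 0.011, 0.0714, 0.0824, 0.033, 0.0275, 0.0055, giving H' = 1.0834 (working shown to 4 dp, full precision carried).
The second survey: N=93, proportions 0.0968, 0.1398, 0.6344, 0.0323, 0.0645, 0.0323, giving H' = 1.1881.
Difference = |1.0834 − 1.1881| = 0.1047, i.e. 0.10 to 2 decimal places.

0.10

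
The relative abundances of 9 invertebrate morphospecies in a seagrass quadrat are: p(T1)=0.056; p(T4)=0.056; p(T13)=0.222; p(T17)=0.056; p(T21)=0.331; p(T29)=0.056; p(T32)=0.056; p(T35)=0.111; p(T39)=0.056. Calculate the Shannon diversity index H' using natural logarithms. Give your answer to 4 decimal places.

Each pᵢ ln pᵢ term (working shown to 6 dp, full precision carried): 0.056×(-2.882404)=-0.161415, 0.056×(-2.882404)=-0.161415, 0.222×(-1.505078)=-0.334127, 0.056×(-2.882404)=-0.161415, 0.331×(-1.105637)=-0.365966, 0.056×(-2.882404)=-0.161415, 0.056×(-2.882404)=-0.161415, 0.111×(-2.198225)=-0.244003, 0.056×(-2.882404)=-0.161415.
Sum = -1.912584, so H' = 1.9126.

1.9126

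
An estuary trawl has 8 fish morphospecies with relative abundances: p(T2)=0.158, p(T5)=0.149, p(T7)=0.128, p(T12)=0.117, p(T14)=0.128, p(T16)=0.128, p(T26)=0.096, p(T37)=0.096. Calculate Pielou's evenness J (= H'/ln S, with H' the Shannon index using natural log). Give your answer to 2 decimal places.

H' = −Σ pᵢ ln pᵢ = −((-0.2915) + (-0.2837) + (-0.2631) + (-0.2510) + (-0.2631) + (-0.2631) + (-0.2250) + (-0.2250)) = 2.0656 (working shown to 4 dp, full precision carried).
With S = 8 species, ln S = 2.0794, so J = 2.0656/2.0794 = 0.9933, i.e. 0.99 to 2 decimal places.

0.99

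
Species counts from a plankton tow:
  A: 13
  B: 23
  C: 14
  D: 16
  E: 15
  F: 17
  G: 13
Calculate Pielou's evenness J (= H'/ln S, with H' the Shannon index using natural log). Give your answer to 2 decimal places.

Total N = 13+23+14+16+15+17+13 = 111, so the proportions are 0.1171, 0.2072, 0.1261, 0.1441, 0.1351, 0.1532, 0.1171 (working shown to 4 dp, full precision carried).
H' = −Σ pᵢ ln pᵢ = −((-0.2512) + (-0.3262) + (-0.2611) + (-0.2792) + (-0.2705) + (-0.2874) + (-0.2512)) = 1.9267.
With S = 7 species, ln S = 1.9459, so J = 1.9267/1.9459 = 0.9901, i.e. 0.99 to 2 decimal places.

0.99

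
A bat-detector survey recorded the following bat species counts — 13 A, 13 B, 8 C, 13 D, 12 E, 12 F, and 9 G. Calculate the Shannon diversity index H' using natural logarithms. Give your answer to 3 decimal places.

1.931

Total N = 13+13+8+13+12+12+9 = 80, so the proportions are 0.1625, 0.1625, 0.1, 0.1625, 0.15, 0.15, 0.1125 (working shown to 5 dp, full precision carried).
Each pᵢ ln pᵢ term: 0.1625×(-1.81708)=-0.29528, 0.1625×(-1.81708)=-0.29528, 0.1×(-2.30259)=-0.23026, 0.1625×(-1.81708)=-0.29528, 0.15×(-1.89712)=-0.28457, 0.15×(-1.89712)=-0.28457, 0.1125×(-2.18480)=-0.24579.
Sum = -1.93101, so H' = 1.931.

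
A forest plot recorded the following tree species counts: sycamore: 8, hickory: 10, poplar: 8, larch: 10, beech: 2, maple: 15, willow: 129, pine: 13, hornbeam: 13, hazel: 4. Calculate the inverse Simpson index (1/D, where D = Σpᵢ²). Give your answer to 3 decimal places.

Total N = 8+10+8+10+2+15+129+13+13+4 = 212, so the proportions are 0.037736, 0.04717, 0.037736, 0.04717, 0.009434, 0.070755, 0.608491, 0.061321, 0.061321, 0.018868 (working shown to 6 dp, full precision carried).
D = 0.037736² + 0.04717² + 0.037736² + 0.04717² + 0.009434² + 0.070755² + 0.608491² + 0.061321² + 0.061321² + 0.018868² = 0.001424 + 0.002225 + 0.001424 + 0.002225 + 0.000089 + 0.005006 + 0.370261 + 0.003760 + 0.003760 + 0.000356 = 0.390530.
So 1/D = 2.56062, i.e. 2.561 to 3 decimal places.

2.561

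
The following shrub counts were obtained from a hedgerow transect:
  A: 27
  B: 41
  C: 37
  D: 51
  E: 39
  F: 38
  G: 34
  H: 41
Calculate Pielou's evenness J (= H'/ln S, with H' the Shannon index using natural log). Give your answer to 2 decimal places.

0.99

Total N = 27+41+37+51+39+38+34+41 = 308, so the proportions are 0.0877, 0.1331, 0.1201, 0.1656, 0.1266, 0.1234, 0.1104, 0.1331 (working shown to 4 dp, full precision carried).
H' = −Σ pᵢ ln pᵢ = −((-0.2134) + (-0.2684) + (-0.2546) + (-0.2978) + (-0.2617) + (-0.2582) + (-0.2433) + (-0.2684)) = 2.0657.
With S = 8 species, ln S = 2.0794, so J = 2.0657/2.0794 = 0.9934, i.e. 0.99 to 2 decimal places.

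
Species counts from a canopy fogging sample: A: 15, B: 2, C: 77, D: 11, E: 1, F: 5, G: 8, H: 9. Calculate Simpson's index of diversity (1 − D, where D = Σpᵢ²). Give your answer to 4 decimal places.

Total N = 15+2+77+11+1+5+8+9 = 128, so the proportions are 0.117188, 0.015625, 0.601562, 0.085938, 0.007812, 0.039062, 0.0625, 0.070312 (working shown to 6 dp, full precision carried).
D = 0.117188² + 0.015625² + 0.601562² + 0.085938² + 0.007812² + 0.039062² + 0.0625² + 0.070312² = 0.013733 + 0.000244 + 0.361877 + 0.007385 + 0.000061 + 0.001526 + 0.003906 + 0.004944 = 0.393677.
So 1 − D = 0.606323, i.e. 0.6063 to 4 decimal places.

0.6063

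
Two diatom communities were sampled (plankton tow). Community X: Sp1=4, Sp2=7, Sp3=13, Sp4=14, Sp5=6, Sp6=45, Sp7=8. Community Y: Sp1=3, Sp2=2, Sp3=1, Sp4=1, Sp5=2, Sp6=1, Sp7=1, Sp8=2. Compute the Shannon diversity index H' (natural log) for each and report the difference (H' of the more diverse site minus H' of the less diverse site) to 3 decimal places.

0.387

Community X: N=97, proportions 0.04124, 0.07216, 0.13402, 0.14433, 0.06186, 0.46392, 0.08247, giving H' = 1.60416 (working shown to 5 dp, full precision carried).
Community Y: N=13, proportions 0.23077, 0.15385, 0.07692, 0.07692, 0.15385, 0.07692, 0.07692, 0.15385, giving H' = 1.99151.
Difference = |1.60416 − 1.99151| = 0.38735, i.e. 0.387 to 3 decimal places.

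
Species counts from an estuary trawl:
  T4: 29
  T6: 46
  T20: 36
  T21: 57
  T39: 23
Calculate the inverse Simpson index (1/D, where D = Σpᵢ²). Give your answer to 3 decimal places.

4.543

Total N = 29+46+36+57+23 = 191, so the proportions are 0.1518325, 0.2408377, 0.1884817, 0.2984293, 0.1204188 (working shown to 7 dp, full precision carried).
D = 0.1518325² + 0.2408377² + 0.1884817² + 0.2984293² + 0.1204188² = 0.0230531 + 0.0580028 + 0.0355253 + 0.0890601 + 0.0145007 = 0.2201420.
So 1/D = 4.54252, i.e. 4.543 to 3 decimal places.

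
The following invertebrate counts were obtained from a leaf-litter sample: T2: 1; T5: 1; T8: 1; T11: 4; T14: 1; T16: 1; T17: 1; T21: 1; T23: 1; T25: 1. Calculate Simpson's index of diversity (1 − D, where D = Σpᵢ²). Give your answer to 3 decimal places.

Total N = 1+1+1+4+1+1+1+1+1+1 = 13, so the proportions are 0.07692, 0.07692, 0.07692, 0.30769, 0.07692, 0.07692, 0.07692, 0.07692, 0.07692, 0.07692 (working shown to 5 dp, full precision carried).
D = 0.07692² + 0.07692² + 0.07692² + 0.30769² + 0.07692² + 0.07692² + 0.07692² + 0.07692² + 0.07692² + 0.07692² = 0.00592 + 0.00592 + 0.00592 + 0.09467 + 0.00592 + 0.00592 + 0.00592 + 0.00592 + 0.00592 + 0.00592 = 0.14793.
So 1 − D = 0.85207, i.e. 0.852 to 3 decimal places.

0.852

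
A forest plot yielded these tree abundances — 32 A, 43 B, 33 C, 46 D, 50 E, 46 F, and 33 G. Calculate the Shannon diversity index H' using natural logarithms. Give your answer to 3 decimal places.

1.931

Total N = 32+43+33+46+50+46+33 = 283, so the proportions are 0.11307, 0.15194, 0.11661, 0.16254, 0.17668, 0.16254, 0.11661 (working shown to 5 dp, full precision carried).
Each pᵢ ln pᵢ term: 0.11307×(-2.17971)=-0.24647, 0.15194×(-1.88425)=-0.28630, 0.11661×(-2.14894)=-0.25058, 0.16254×(-1.81681)=-0.29531, 0.17668×(-1.73342)=-0.30626, 0.16254×(-1.81681)=-0.29531, 0.11661×(-2.14894)=-0.25058.
Sum = -1.93082, so H' = 1.931.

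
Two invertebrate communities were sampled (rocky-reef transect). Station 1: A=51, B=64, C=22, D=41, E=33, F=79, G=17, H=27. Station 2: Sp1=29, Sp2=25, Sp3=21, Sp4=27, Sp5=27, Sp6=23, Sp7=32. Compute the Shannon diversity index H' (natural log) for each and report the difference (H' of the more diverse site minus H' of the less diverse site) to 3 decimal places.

0.027

Station 1: N=334, proportions 0.15269, 0.19162, 0.06587, 0.12275, 0.0988, 0.23653, 0.0509, 0.08084, giving H' = 1.96481 (working shown to 5 dp, full precision carried).
Station 2: N=184, proportions 0.15761, 0.13587, 0.11413, 0.14674, 0.14674, 0.125, 0.17391, giving H' = 1.93747.
Difference = |1.96481 − 1.93747| = 0.02734, i.e. 0.027 to 3 decimal places.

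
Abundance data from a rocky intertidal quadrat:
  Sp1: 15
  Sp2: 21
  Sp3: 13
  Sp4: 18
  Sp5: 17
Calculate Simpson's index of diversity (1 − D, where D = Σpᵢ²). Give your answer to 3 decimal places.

0.795

Total N = 15+21+13+18+17 = 84, so the proportions are 0.17857, 0.25, 0.15476, 0.21429, 0.20238 (working shown to 5 dp, full precision carried).
D = 0.17857² + 0.25² + 0.15476² + 0.21429² + 0.20238² = 0.03189 + 0.06250 + 0.02395 + 0.04592 + 0.04096 = 0.20522.
So 1 − D = 0.79478, i.e. 0.795 to 3 decimal places.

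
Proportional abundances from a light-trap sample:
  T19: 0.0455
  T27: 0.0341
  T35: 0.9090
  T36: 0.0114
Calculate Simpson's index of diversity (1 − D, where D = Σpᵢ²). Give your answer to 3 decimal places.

0.170

D = 0.0455² + 0.0341² + 0.909² + 0.0114² = 0.00207 + 0.00116 + 0.82628 + 0.00013 = 0.82964 (working shown to 5 dp, full precision carried).
So 1 − D = 0.17036, i.e. 0.170 to 3 decimal places.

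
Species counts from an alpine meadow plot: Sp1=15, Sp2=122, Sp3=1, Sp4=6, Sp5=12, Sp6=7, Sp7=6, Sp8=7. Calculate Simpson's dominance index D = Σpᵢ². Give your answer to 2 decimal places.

0.50

Total N = 15+122+1+6+12+7+6+7 = 176, so the proportions are 0.0852, 0.6932, 0.0057, 0.0341, 0.0682, 0.0398, 0.0341, 0.0398 (working shown to 4 dp, full precision carried).
D = 0.0852² + 0.6932² + 0.0057² + 0.0341² + 0.0682² + 0.0398² + 0.0341² + 0.0398² = 0.0073 + 0.4805 + 0.0000 + 0.0012 + 0.0046 + 0.0016 + 0.0012 + 0.0016 = 0.4979.
To 2 decimal places, D = 0.50.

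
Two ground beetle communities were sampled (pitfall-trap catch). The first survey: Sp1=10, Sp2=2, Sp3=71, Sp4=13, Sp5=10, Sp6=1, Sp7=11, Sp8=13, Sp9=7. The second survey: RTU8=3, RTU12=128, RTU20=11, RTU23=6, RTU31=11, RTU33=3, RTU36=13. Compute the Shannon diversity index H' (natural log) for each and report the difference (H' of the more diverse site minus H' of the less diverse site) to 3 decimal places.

0.593

The first survey: N=138, proportions 0.07246, 0.01449, 0.51449, 0.0942, 0.07246, 0.00725, 0.07971, 0.0942, 0.05072, giving H' = 1.61729 (working shown to 5 dp, full precision carried).
The second survey: N=175, proportions 0.01714, 0.73143, 0.06286, 0.03429, 0.06286, 0.01714, 0.07429, giving H' = 1.02479.
Difference = |1.61729 − 1.02479| = 0.59250, i.e. 0.593 to 3 decimal places.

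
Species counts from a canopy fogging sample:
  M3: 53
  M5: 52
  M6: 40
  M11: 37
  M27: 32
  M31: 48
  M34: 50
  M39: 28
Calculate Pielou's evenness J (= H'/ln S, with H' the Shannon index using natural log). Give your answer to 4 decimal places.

0.9889

Total N = 53+52+40+37+32+48+50+28 = 340, so the proportions are 0.155882, 0.152941, 0.117647, 0.108824, 0.094118, 0.141176, 0.147059, 0.082353 (working shown to 6 dp, full precision carried).
H' = −Σ pᵢ ln pᵢ = −((-0.289731) + (-0.287178) + (-0.251772) + (-0.241374) + (-0.222420) + (-0.276387) + (-0.281900) + (-0.205614)) = 2.056377.
With S = 8 species, ln S = 2.079442, so J = 2.056377/2.079442 = 0.988908, i.e. 0.9889 to 4 decimal places.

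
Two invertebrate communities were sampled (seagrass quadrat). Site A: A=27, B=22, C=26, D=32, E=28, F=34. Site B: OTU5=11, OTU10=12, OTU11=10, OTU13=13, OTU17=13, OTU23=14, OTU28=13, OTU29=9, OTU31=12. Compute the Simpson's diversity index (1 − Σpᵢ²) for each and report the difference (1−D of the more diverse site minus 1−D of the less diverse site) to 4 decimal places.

0.0570

Site A: N=169, proportions 0.159763, 0.130178, 0.153846, 0.189349, 0.16568, 0.201183, giving 1−D = 0.830083 (working shown to 6 dp, full precision carried).
Site B: N=107, proportions 0.102804, 0.11215, 0.093458, 0.121495, 0.121495, 0.130841, 0.121495, 0.084112, 0.11215, giving 1−D = 0.887064.
Difference = |0.830083 − 0.887064| = 0.056981, i.e. 0.0570 to 4 decimal places.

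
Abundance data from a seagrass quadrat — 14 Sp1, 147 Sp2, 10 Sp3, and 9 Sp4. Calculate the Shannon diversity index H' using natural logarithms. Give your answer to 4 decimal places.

Total N = 14+147+10+9 = 180, so the proportions are 0.077778, 0.816667, 0.055556, 0.05 (working shown to 6 dp, full precision carried).
Each pᵢ ln pᵢ term: 0.077778×(-2.553900)=-0.198637, 0.816667×(-0.202524)=-0.165395, 0.055556×(-2.890372)=-0.160576, 0.05×(-2.995732)=-0.149787.
Sum = -0.674394, so H' = 0.6744.

0.6744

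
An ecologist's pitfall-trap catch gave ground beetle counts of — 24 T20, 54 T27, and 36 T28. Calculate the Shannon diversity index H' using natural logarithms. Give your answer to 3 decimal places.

1.046

Total N = 24+54+36 = 114, so the proportions are 0.21053, 0.47368, 0.31579 (working shown to 5 dp, full precision carried).
Each pᵢ ln pᵢ term: 0.21053×(-1.55814)=-0.32803, 0.47368×(-0.74721)=-0.35394, 0.31579×(-1.15268)=-0.36400.
Sum = -1.04598, so H' = 1.046.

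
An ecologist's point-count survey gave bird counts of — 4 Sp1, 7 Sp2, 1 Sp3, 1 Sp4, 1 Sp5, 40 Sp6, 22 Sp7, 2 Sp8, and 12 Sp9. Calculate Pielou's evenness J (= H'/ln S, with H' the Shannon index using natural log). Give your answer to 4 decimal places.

Total N = 4+7+1+1+1+40+22+2+12 = 90, so the proportions are 0.044444, 0.077778, 0.011111, 0.011111, 0.011111, 0.444444, 0.244444, 0.022222, 0.133333 (working shown to 6 dp, full precision carried).
H' = −Σ pᵢ ln pᵢ = −((-0.138378) + (-0.198637) + (-0.049998) + (-0.049998) + (-0.049998) + (-0.360413) + (-0.344365) + (-0.084592) + (-0.268654)) = 1.545034.
With S = 9 species, ln S = 2.197225, so J = 1.545034/2.197225 = 0.703175, i.e. 0.7032 to 4 decimal places.

0.7032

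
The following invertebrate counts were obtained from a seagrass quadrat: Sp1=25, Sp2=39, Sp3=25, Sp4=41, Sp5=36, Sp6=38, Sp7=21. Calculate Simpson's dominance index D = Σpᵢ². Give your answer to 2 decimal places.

0.15

Total N = 25+39+25+41+36+38+21 = 225, so the proportions are 0.1111, 0.1733, 0.1111, 0.1822, 0.16, 0.1689, 0.0933 (working shown to 4 dp, full precision carried).
D = 0.1111² + 0.1733² + 0.1111² + 0.1822² + 0.16² + 0.1689² + 0.0933² = 0.0123 + 0.0300 + 0.0123 + 0.0332 + 0.0256 + 0.0285 + 0.0087 = 0.1508.
To 2 decimal places, D = 0.15.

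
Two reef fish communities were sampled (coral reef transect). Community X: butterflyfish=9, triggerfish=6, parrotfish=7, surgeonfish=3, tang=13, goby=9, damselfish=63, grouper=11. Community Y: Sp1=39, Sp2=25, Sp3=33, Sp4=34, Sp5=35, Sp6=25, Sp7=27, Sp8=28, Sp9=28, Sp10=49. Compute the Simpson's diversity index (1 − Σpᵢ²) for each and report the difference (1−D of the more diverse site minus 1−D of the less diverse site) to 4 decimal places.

0.2035

Community X: N=121, proportions 0.07438, 0.049587, 0.057851, 0.024793, 0.107438, 0.07438, 0.520661, 0.090909, giving 1−D = 0.691619 (working shown to 6 dp, full precision carried).
Community Y: N=323, proportions 0.120743, 0.077399, 0.102167, 0.105263, 0.108359, 0.077399, 0.083591, 0.086687, 0.086687, 0.151703, giving 1−D = 0.895149.
Difference = |0.691619 − 0.895149| = 0.203530, i.e. 0.2035 to 4 decimal places.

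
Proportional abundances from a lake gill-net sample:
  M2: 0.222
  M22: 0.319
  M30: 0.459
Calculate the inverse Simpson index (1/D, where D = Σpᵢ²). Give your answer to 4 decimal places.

2.7645

D = 0.222² + 0.319² + 0.459² = 0.0492840 + 0.1017610 + 0.2106810 = 0.3617260 (working shown to 7 dp, full precision carried).
So 1/D = 2.764523, i.e. 2.7645 to 4 decimal places.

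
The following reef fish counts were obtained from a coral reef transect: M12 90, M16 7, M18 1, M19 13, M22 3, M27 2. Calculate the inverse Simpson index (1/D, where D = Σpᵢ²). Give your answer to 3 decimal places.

1.615

Total N = 90+7+1+13+3+2 = 116, so the proportions are 0.775862, 0.060345, 0.008621, 0.112069, 0.025862, 0.017241 (working shown to 6 dp, full precision carried).
D = 0.775862² + 0.060345² + 0.008621² + 0.112069² + 0.025862² + 0.017241² = 0.601962 + 0.003641 + 0.000074 + 0.012559 + 0.000669 + 0.000297 = 0.619203.
So 1/D = 1.61498, i.e. 1.615 to 3 decimal places.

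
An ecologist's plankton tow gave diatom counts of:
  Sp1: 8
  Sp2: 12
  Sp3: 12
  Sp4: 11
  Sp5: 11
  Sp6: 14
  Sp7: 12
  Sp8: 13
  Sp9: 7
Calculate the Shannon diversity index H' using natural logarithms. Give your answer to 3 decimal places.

Total N = 8+12+12+11+11+14+12+13+7 = 100, so the proportions are 0.08, 0.12, 0.12, 0.11, 0.11, 0.14, 0.12, 0.13, 0.07 (working shown to 5 dp, full precision carried).
Each pᵢ ln pᵢ term: 0.08×(-2.52573)=-0.20206, 0.12×(-2.12026)=-0.25443, 0.12×(-2.12026)=-0.25443, 0.11×(-2.20727)=-0.24280, 0.11×(-2.20727)=-0.24280, 0.14×(-1.96611)=-0.27526, 0.12×(-2.12026)=-0.25443, 0.13×(-2.04022)=-0.26523, 0.07×(-2.65926)=-0.18615.
Sum = -2.17759, so H' = 2.178.

2.178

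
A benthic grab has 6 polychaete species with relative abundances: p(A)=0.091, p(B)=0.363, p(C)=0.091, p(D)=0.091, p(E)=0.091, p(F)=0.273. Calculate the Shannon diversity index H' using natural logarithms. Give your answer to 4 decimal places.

1.5947

Each pᵢ ln pᵢ term (working shown to 7 dp, full precision carried): 0.091×(-2.3968958)=-0.2181175, 0.363×(-1.0133524)=-0.3678469, 0.091×(-2.3968958)=-0.2181175, 0.091×(-2.3968958)=-0.2181175, 0.091×(-2.3968958)=-0.2181175, 0.273×(-1.2982835)=-0.3544314.
Sum = -1.5947484, so H' = 1.5947.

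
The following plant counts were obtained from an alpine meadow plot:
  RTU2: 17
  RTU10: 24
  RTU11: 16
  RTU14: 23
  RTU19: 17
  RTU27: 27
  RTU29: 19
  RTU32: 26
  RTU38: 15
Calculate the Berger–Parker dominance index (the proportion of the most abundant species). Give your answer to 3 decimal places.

Total N = 17+24+16+23+17+27+19+26+15 = 184, so the proportions are 0.09239, 0.13043, 0.08696, 0.125, 0.09239, 0.14674, 0.10326, 0.1413, 0.08152 (working shown to 5 dp, full precision carried).
The largest proportion is 0.14674, i.e. d = 0.147 to 3 decimal places.

0.147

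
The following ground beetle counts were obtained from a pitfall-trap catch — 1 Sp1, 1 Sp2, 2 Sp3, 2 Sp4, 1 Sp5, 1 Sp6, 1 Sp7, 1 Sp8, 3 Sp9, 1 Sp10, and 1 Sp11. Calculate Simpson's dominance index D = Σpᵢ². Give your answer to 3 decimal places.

Total N = 1+1+2+2+1+1+1+1+3+1+1 = 15, so the proportions are 0.06667, 0.06667, 0.13333, 0.13333, 0.06667, 0.06667, 0.06667, 0.06667, 0.2, 0.06667, 0.06667 (working shown to 5 dp, full precision carried).
D = 0.06667² + 0.06667² + 0.13333² + 0.13333² + 0.06667² + 0.06667² + 0.06667² + 0.06667² + 0.2² + 0.06667² + 0.06667² = 0.00444 + 0.00444 + 0.01778 + 0.01778 + 0.00444 + 0.00444 + 0.00444 + 0.00444 + 0.04000 + 0.00444 + 0.00444 = 0.11111.
To 3 decimal places, D = 0.111.

0.111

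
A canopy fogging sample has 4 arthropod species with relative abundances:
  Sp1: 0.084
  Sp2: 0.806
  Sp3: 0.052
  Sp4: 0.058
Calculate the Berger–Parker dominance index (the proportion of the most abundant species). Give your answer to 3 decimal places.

0.806

The largest proportion is 0.806, i.e. d = 0.806 to 3 decimal places.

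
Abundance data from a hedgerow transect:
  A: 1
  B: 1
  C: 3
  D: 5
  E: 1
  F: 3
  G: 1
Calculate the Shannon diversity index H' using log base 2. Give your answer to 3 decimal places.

2.499

Total N = 1+1+3+5+1+3+1 = 15, so the proportions are 0.06667, 0.06667, 0.2, 0.33333, 0.06667, 0.2, 0.06667 (working shown to 5 dp, full precision carried).
Each pᵢ log₂ pᵢ term: 0.06667×(-3.90689)=-0.26046, 0.06667×(-3.90689)=-0.26046, 0.2×(-2.32193)=-0.46439, 0.33333×(-1.58496)=-0.52832, 0.06667×(-3.90689)=-0.26046, 0.2×(-2.32193)=-0.46439, 0.06667×(-3.90689)=-0.26046.
Sum = -2.49893, so H' = 2.499.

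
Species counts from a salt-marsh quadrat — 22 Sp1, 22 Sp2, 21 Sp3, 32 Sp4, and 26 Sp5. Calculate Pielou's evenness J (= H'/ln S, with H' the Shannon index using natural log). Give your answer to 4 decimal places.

Total N = 22+22+21+32+26 = 123, so the proportions are 0.178862, 0.178862, 0.170732, 0.260163, 0.211382 (working shown to 6 dp, full precision carried).
H' = −Σ pᵢ ln pᵢ = −((-0.307847) + (-0.307847) + (-0.301796) + (-0.350296) + (-0.328506)) = 1.596291.
With S = 5 species, ln S = 1.609438, so J = 1.596291/1.609438 = 0.991831, i.e. 0.9918 to 4 decimal places.

0.9918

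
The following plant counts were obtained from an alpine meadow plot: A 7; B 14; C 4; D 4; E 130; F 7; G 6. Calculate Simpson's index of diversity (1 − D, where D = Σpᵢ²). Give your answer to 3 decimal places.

0.417

Total N = 7+14+4+4+130+7+6 = 172, so the proportions are 0.0407, 0.0814, 0.02326, 0.02326, 0.75581, 0.0407, 0.03488 (working shown to 5 dp, full precision carried).
D = 0.0407² + 0.0814² + 0.02326² + 0.02326² + 0.75581² + 0.0407² + 0.03488² = 0.00166 + 0.00663 + 0.00054 + 0.00054 + 0.57125 + 0.00166 + 0.00122 = 0.58349.
So 1 − D = 0.41651, i.e. 0.417 to 3 decimal places.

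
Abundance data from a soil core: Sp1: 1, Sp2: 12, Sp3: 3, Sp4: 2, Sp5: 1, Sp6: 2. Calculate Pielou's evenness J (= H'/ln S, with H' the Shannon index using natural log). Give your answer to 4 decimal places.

Total N = 1+12+3+2+1+2 = 21, so the proportions are 0.047619, 0.571429, 0.142857, 0.095238, 0.047619, 0.095238 (working shown to 6 dp, full precision carried).
H' = −Σ pᵢ ln pᵢ = −((-0.144977) + (-0.319780) + (-0.277987) + (-0.223941) + (-0.144977) + (-0.223941)) = 1.335603.
With S = 6 species, ln S = 1.791759, so J = 1.335603/1.791759 = 0.745414, i.e. 0.7454 to 4 decimal places.

0.7454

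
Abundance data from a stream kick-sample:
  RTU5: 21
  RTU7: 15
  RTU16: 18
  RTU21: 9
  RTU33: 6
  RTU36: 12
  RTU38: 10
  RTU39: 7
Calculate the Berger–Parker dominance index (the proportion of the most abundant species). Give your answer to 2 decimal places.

Total N = 21+15+18+9+6+12+10+7 = 98, so the proportions are 0.2143, 0.1531, 0.1837, 0.0918, 0.0612, 0.1224, 0.102, 0.0714 (working shown to 4 dp, full precision carried).
The largest proportion is 0.2143, i.e. d = 0.21 to 2 decimal places.

0.21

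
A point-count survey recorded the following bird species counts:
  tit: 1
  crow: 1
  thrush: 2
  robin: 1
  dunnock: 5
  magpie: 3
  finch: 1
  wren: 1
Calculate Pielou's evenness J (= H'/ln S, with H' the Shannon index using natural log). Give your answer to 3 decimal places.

Total N = 1+1+2+1+5+3+1+1 = 15, so the proportions are 0.06667, 0.06667, 0.13333, 0.06667, 0.33333, 0.2, 0.06667, 0.06667 (working shown to 5 dp, full precision carried).
H' = −Σ pᵢ ln pᵢ = −((-0.18054) + (-0.18054) + (-0.26865) + (-0.18054) + (-0.36620) + (-0.32189) + (-0.18054) + (-0.18054)) = 1.85943.
With S = 8 species, ln S = 2.07944, so J = 1.85943/2.07944 = 0.89420, i.e. 0.894 to 3 decimal places.

0.894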